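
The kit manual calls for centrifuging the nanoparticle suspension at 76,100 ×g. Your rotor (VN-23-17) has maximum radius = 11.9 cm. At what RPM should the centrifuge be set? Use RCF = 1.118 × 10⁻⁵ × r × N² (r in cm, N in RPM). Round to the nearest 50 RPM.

23900 RPM

76,100 = 1.118 × 10⁻⁵ × 11.9 × N²
N² = 76,100 / (13.3042 × 10⁻⁵) = 571,999,820
N ≈ √571,999,820 ≈ 23,916.5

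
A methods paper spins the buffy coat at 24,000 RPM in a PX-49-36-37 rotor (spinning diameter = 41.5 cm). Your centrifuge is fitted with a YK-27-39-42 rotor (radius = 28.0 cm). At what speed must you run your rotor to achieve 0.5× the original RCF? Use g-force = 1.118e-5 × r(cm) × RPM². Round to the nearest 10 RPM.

14610 RPM

Original rotor: r = 41.5 / 2 = 20.75 cm
RCF_original = 1.118 × 10⁻⁵ × 20.75 × (24000)² = 1.118 × 10⁻⁵ × 20.75 × 576,000,000 ≈ 133,623.4 × g
Target RCF = 0.5 × 133,623.4 ≈ 66,811.7 × g
66,811.7 = 1.118 × 10⁻⁵ × 28 × N²
N² = 66,811.7 / (31.304 × 10⁻⁵) = 213,428,635
N ≈ √213,428,635 ≈ 14,609.2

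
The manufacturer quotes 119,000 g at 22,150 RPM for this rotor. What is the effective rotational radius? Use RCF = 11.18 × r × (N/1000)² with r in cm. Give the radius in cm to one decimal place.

119000 = 11.18 × r × (22.15)²
r = 119000 / (11.18 × 490.6225) = 119000 / 5485.16 ≈ 21.695 cm

≈ 21.7 cm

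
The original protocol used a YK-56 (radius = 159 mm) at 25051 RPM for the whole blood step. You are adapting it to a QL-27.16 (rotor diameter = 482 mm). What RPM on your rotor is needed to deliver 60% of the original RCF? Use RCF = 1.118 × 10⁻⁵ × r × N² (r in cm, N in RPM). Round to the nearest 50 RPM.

Original rotor: r = 159 mm = 15.9 cm
RCF = 1.118 × 10⁻⁵ × r × N²
RCF_original = 1.118 × 10⁻⁵ × 15.9 × (25051)² = 1.118 × 10⁻⁵ × 15.9 × 627,552,601 ≈ 111,555 × g
Target RCF = 0.6 × 111,555 ≈ 66,933 × g
Your rotor: r = 482 mm / 2 = 241 mm = 24.1 cm
66,933 = 1.118 × 10⁻⁵ × 24.1 × N²
N² = 66,933 / (26.9438 × 10⁻⁵) = 248,417,076
N ≈ √248,417,076 ≈ 15,761.3

15750 RPM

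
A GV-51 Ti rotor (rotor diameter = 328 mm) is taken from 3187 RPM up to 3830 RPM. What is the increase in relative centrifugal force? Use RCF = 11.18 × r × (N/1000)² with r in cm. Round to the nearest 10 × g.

≈ 830 x g

r = 328 mm / 2 = 164 mm = 16.4 cm
RCF₁ = 11.18 × 16.4 × (3.187)² = 11.18 × 16.4 × 10.156969 ≈ 1,862.3 × g
RCF₂ = 11.18 × 16.4 × (3.83)² = 11.18 × 16.4 × 14.6689 ≈ 2,689.6 × g
Increase = 2,689.6 − 1,862.3 = 827.3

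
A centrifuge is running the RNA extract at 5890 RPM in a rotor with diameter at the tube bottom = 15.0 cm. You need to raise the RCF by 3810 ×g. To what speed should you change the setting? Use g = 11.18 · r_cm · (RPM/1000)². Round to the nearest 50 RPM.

≈ 8950 RPM

r = 15.0 / 2 = 7.5 cm
Current RCF = 11.18 × 7.5 × (5.89)² = 11.18 × 7.5 × 34.6921 ≈ 2,908.9 × g
Target RCF = 2,908.9 + 3,810 = 6,718.9 × g
(N/1000)² = 6,718.9 / 83.85 = 80.12999
N = 1000 × √80.12999 ≈ 8,951.5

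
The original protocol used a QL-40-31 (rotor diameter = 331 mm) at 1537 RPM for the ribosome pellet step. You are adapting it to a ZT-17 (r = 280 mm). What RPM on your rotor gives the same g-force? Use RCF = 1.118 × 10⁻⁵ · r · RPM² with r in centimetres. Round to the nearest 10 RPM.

1180 RPM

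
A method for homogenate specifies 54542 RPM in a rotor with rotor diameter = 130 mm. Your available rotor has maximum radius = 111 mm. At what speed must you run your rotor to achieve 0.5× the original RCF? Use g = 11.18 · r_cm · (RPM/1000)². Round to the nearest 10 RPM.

≈ 29510 RPM

Original rotor: r = 130 mm / 2 = 65 mm = 6.5 cm
RCF_original = 11.18 × 6.5 × (54.542)² = 11.18 × 6.5 × 2,974.829764 ≈ 216,180.9 × g
Target RCF = 0.5 × 216,180.9 ≈ 108,090.4 × g
Your rotor: r = 111 mm = 11.1 cm
108,090.4 = 11.18 × 11.1 × (N/1000)²
(N/1000)² = 108,090.4 / 124.098 = 871.0084
N = 1000 × √871.0084 ≈ 29,512.9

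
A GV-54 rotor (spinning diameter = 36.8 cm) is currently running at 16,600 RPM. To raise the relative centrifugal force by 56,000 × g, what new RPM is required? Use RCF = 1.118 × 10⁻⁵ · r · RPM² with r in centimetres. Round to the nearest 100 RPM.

23400 RPM

r = 36.8 / 2 = 18.4 cm
Current RCF = 1.118 × 10⁻⁵ × 18.4 × (16600)² = 1.118 × 10⁻⁵ × 18.4 × 275,560,000 ≈ 56,686 × g
Target RCF = 56,686 + 56,000 = 112,686 × g
N² = 112,686 / (20.5712 × 10⁻⁵) = 547,785,253
N ≈ √547,785,253 ≈ 23,404.8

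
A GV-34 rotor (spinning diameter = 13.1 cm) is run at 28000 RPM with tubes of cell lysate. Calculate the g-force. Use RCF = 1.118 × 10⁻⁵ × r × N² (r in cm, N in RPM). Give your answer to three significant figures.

57400 g

r = 13.1 / 2 = 6.55 cm
RCF = 1.118 × 10⁻⁵ × 6.55 × (28000)² = 1.118 × 10⁻⁵ × 6.55 × 784,000,000 ≈ 57,411.5 × g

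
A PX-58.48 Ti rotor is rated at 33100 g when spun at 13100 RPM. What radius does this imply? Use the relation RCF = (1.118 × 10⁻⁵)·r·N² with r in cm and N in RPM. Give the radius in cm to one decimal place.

r ≈ 17.3 cm

33100 = 1.118 × 10⁻⁵ × r × (13100)²
r = 33100 / (1.118 × 10⁻⁵ × 171,610,000) = 33100 / 1918.6 ≈ 17.252 cm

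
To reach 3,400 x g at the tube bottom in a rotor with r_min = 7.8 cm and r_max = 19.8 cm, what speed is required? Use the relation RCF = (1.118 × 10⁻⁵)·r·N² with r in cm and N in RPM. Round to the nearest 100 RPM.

≈ 3900 RPM

Use r_max = 19.8 cm.
3,400 = 1.118 × 10⁻⁵ × 19.8 × N²
N² = 3,400 / (22.1364 × 10⁻⁵) = 15,359,318
N ≈ √15,359,318 ≈ 3,919.1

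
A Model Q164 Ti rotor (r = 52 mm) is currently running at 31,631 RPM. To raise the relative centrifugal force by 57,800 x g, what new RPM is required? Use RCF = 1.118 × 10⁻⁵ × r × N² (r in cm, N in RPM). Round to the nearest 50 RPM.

44650 RPM

r = 52 mm = 5.2 cm
Current RCF = 1.118 × 10⁻⁵ × 5.2 × (31631)² = 1.118 × 10⁻⁵ × 5.2 × 1,000,520,161 ≈ 58,166.2 × g
Target RCF = 58,166.2 + 57,800 = 115,966.2 × g
N² = 115,966.2 / (5.8136 × 10⁻⁵) = 1,994,739,920
N ≈ √1,994,739,920 ≈ 44,662.5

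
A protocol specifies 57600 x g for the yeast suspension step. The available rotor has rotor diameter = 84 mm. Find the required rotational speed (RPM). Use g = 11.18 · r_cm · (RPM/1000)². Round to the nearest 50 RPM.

≈ 35000 RPM

r = 84 mm / 2 = 42 mm = 4.2 cm
57,600 = 11.18 × 4.2 × (N/1000)²
(N/1000)² = 57,600 / 46.956 = 1226.68
N = 1000 × √1226.68 ≈ 35,024.0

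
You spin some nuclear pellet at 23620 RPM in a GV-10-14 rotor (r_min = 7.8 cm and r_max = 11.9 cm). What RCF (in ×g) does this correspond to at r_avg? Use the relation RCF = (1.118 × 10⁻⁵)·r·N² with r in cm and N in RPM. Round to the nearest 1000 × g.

r_avg = (7.8 + 11.9) / 2 = 9.85 cm
RCF = 1.118 × 10⁻⁵ × r × N²
RCF = 1.118 × 10⁻⁵ × 9.85 × (23620)² = 1.118 × 10⁻⁵ × 9.85 × 557,904,400 ≈ 61,438.1 × g

≈ 61000 ×g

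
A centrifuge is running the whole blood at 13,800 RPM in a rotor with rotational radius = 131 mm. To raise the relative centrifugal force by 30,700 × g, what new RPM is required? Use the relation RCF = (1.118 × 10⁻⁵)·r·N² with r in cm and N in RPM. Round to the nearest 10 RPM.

20000 RPM

r = 131 mm = 13.1 cm
Current RCF = 1.118 × 10⁻⁵ × 13.1 × (13800)² = 1.118 × 10⁻⁵ × 13.1 × 190,440,000 ≈ 27,891.5 × g
Target RCF = 27,891.5 + 30,700 = 58,591.5 × g
N² = 58,591.5 / (14.6458 × 10⁻⁵) = 400,056,672
N ≈ √400,056,672 ≈ 20,001.4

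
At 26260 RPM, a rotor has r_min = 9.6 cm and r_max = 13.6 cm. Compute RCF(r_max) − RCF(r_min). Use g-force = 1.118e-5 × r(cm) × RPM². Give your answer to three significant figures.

≈ 30800 x g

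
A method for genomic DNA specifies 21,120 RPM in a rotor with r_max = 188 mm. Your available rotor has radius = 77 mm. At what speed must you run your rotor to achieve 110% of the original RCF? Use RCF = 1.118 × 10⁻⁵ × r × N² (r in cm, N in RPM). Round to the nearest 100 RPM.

Original rotor: r = 188 mm = 18.8 cm
RCF_original = 1.118 × 10⁻⁵ × 18.8 × (21120)² = 1.118 × 10⁻⁵ × 18.8 × 446,054,400 ≈ 93,753.5 × g
Target RCF = 1.1 × 93,753.5 ≈ 103,128.9 × g
Your rotor: r = 77 mm = 7.7 cm
103,128.9 = 1.118 × 10⁻⁵ × 7.7 × N²
N² = 103,128.9 / (8.6086 × 10⁻⁵) = 1,197,975,281
N ≈ √1,197,975,281 ≈ 34,611.8

≈ 34600 RPM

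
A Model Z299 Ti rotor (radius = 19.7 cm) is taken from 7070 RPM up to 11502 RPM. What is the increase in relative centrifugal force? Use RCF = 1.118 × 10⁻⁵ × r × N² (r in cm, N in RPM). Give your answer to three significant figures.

18100 × g

RCF₁ = 1.118 × 10⁻⁵ × 19.7 × (7070)² = 1.118 × 10⁻⁵ × 19.7 × 49,984,900 ≈ 11,009 × g
RCF₂ = 1.118 × 10⁻⁵ × 19.7 × (11502)² = 1.118 × 10⁻⁵ × 19.7 × 132,296,004 ≈ 29,137.7 × g
Increase = 29,137.7 − 11,009 = 18,128.7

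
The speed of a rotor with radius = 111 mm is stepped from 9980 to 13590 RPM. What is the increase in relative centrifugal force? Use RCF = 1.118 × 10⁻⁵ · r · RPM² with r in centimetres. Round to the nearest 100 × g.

10600 x g

r = 111 mm = 11.1 cm
RCF₁ = 1.118 × 10⁻⁵ × 11.1 × (9980)² = 1.118 × 10⁻⁵ × 11.1 × 99,600,400 ≈ 12,360.2 × g
RCF₂ = 1.118 × 10⁻⁵ × 11.1 × (13590)² = 1.118 × 10⁻⁵ × 11.1 × 184,688,100 ≈ 22,919.4 × g
Increase = 22,919.4 − 12,360.2 = 10,559.2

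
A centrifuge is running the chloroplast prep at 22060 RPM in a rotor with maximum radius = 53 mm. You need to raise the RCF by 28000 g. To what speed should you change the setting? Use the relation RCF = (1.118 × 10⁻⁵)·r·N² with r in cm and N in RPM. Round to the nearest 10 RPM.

r = 53 mm = 5.3 cm
Current RCF = 1.118 × 10⁻⁵ × 5.3 × (22060)² = 1.118 × 10⁻⁵ × 5.3 × 486,643,600 ≈ 28,835.6 × g
Target RCF = 28,835.6 + 28,000 = 56,835.6 × g
N² = 56,835.6 / (5.9254 × 10⁻⁵) = 959,185,878
N ≈ √959,185,878 ≈ 30,970.7

≈ 30970 RPM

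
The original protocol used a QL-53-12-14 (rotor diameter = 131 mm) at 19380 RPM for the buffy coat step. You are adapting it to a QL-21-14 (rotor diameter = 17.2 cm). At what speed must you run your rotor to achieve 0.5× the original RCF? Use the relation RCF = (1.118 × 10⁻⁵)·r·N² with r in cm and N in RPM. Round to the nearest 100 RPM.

≈ 12000 RPM

Original rotor: r = 131 mm / 2 = 65.5 mm = 6.55 cm
RCF = 1.118 × 10⁻⁵ × r × N²
RCF_original = 1.118 × 10⁻⁵ × 6.55 × (19380)² = 1.118 × 10⁻⁵ × 6.55 × 375,584,400 ≈ 27,503.7 × g
Target RCF = 0.5 × 27,503.7 ≈ 13,751.9 × g
Your rotor: r = 17.2 / 2 = 8.6 cm
13,751.9 = 1.118 × 10⁻⁵ × 8.6 × N²
N² = 13,751.9 / (9.6148 × 10⁻⁵) = 143,028,456
N ≈ √143,028,456 ≈ 11,959.5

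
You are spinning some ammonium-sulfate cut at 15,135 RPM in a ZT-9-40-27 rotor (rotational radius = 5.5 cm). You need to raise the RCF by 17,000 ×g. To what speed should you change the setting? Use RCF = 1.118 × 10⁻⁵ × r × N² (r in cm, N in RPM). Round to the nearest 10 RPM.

N₂ ≈ 22480 RPM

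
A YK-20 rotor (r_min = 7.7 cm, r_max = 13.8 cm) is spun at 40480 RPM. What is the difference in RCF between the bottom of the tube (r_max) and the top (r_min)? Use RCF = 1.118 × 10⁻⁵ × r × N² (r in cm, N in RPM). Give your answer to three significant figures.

≈ 112000 x g

RCF_max = 1.118 × 10⁻⁵ × 13.8 × (40480)² = 1.118 × 10⁻⁵ × 13.8 × 1,638,630,400 ≈ 252,814.5 × g
RCF_min = 1.118 × 10⁻⁵ × 7.7 × (40480)² = 1.118 × 10⁻⁵ × 7.7 × 1,638,630,400 ≈ 141,063.1 × g
ΔRCF = 252,814.5 − 141,063.1 = 111,751.4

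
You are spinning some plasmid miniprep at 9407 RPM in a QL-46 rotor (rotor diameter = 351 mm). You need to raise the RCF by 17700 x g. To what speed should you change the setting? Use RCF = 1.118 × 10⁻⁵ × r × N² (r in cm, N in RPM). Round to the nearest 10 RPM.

≈ 13370 RPM

r = 351 mm / 2 = 175.5 mm = 17.55 cm
Current RCF = 1.118 × 10⁻⁵ × 17.55 × (9407)² = 1.118 × 10⁻⁵ × 17.55 × 88,491,649 ≈ 17,362.9 × g
Target RCF = 17,362.9 + 17,700 = 35,062.9 × g
N² = 35,062.9 / (19.6209 × 10⁻⁵) = 178,701,792
N ≈ √178,701,792 ≈ 13,367.9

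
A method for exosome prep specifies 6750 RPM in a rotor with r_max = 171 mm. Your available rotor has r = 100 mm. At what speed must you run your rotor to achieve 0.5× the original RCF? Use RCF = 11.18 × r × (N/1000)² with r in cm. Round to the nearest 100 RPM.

Original rotor: r = 171 mm = 17.1 cm
RCF = 11.18 × r × (N/1000)²
RCF_original = 11.18 × 17.1 × (6.75)² = 11.18 × 17.1 × 45.5625 ≈ 8,710.5 × g
Target RCF = 0.5 × 8,710.5 ≈ 4,355.2 × g
Your rotor: r = 100 mm = 10.0 cm
4,355.2 = 11.18 × 10 × (N/1000)²
(N/1000)² = 4,355.2 / 111.8 = 38.95528
N = 1000 × √38.95528 ≈ 6,241.4

≈ 6200 RPM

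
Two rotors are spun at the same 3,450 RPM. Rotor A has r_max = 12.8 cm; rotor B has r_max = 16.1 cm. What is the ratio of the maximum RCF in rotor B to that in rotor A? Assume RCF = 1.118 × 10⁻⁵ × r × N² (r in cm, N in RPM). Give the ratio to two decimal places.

At fixed N, RCF ∝ r, so RCF_B/RCF_A = r_B/r_A = 16.1 / 12.8 = 1.2578.

1.26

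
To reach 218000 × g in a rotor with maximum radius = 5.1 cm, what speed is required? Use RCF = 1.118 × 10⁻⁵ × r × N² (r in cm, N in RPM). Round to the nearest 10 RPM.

218,000 = 1.118 × 10⁻⁵ × 5.1 × N²
N² = 218,000 / (5.7018 × 10⁻⁵) = 3,823,354,029
N ≈ √3,823,354,029 ≈ 61,833.3

N ≈ 61830 RPM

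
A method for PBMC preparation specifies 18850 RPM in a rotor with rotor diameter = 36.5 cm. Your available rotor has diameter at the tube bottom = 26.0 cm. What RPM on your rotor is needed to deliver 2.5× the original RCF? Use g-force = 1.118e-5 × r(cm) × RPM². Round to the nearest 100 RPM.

≈ 35300 RPM

Original rotor: r = 36.5 / 2 = 18.25 cm
RCF = 1.118 × 10⁻⁵ × r × N²
RCF_original = 1.118 × 10⁻⁵ × 18.25 × (18850)² = 1.118 × 10⁻⁵ × 18.25 × 355,322,500 ≈ 72,498.2 × g
Target RCF = 2.5 × 72,498.2 ≈ 181,245.5 × g
Your rotor: r = 26.0 / 2 = 13 cm
181,245.5 = 1.118 × 10⁻⁵ × 13 × N²
N² = 181,245.5 / (14.534 × 10⁻⁵) = 1,247,044,860
N ≈ √1,247,044,860 ≈ 35,313.5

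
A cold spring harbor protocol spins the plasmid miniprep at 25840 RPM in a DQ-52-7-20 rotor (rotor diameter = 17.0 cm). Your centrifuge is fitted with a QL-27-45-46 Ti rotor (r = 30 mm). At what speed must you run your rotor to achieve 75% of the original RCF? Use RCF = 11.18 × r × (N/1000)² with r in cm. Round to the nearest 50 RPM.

Original rotor: r = 17.0 / 2 = 8.5 cm
RCF_original = 11.18 × 8.5 × (25.84)² = 11.18 × 8.5 × 667.7056 ≈ 63,452.1 × g
Target RCF = 0.75 × 63,452.1 ≈ 47,589.1 × g
Your rotor: r = 30 mm = 3.0 cm
47,589.1 = 11.18 × 3 × (N/1000)²
(N/1000)² = 47,589.1 / 33.54 = 1418.876
N = 1000 × √1418.876 ≈ 37,668.0

37650 RPM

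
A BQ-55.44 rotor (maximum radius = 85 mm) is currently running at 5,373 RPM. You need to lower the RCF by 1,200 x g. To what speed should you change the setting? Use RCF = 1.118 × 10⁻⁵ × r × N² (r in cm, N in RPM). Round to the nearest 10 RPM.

≈ 4030 RPM

r = 85 mm = 8.5 cm
Current RCF = 1.118 × 10⁻⁵ × 8.5 × (5373)² = 1.118 × 10⁻⁵ × 8.5 × 28,869,129 ≈ 2,743.4 × g
Target RCF = 2,743.4 − 1,200 = 1,543.4 × g
N² = 1,543.4 / (9.503 × 10⁻⁵) = 16,241,187
N ≈ √16,241,187 ≈ 4,030.0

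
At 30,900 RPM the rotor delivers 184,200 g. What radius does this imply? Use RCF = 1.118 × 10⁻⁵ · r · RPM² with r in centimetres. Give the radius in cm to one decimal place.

17.3 cm

184200 = 1.118 × 10⁻⁵ × r × (30900)²
r = 184200 / (1.118 × 10⁻⁵ × 954,810,000) = 184200 / 10674.78 ≈ 17.256 cm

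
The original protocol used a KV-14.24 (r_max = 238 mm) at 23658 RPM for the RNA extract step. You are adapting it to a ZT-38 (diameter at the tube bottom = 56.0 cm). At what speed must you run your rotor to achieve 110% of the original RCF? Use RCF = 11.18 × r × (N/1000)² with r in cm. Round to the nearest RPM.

Original rotor: r = 238 mm = 23.8 cm
RCF_original = 11.18 × 23.8 × (23.658)² = 11.18 × 23.8 × 559.700964 ≈ 148,927.5 × g
Target RCF = 1.1 × 148,927.5 ≈ 163,820.2 × g
Your rotor: r = 56.0 / 2 = 28 cm
163,820.2 = 11.18 × 28 × (N/1000)²
(N/1000)² = 163,820.2 / 313.04 = 523.3203
N = 1000 × √523.3203 ≈ 22,876.2

22876 RPM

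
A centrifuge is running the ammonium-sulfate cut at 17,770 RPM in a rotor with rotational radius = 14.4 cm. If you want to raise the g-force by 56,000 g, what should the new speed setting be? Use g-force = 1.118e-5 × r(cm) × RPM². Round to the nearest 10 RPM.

Current RCF = 1.118 × 10⁻⁵ × 14.4 × (17770)² = 1.118 × 10⁻⁵ × 14.4 × 315,772,900 ≈ 50,836.9 × g
Target RCF = 50,836.9 + 56,000 = 106,836.9 × g
N² = 106,836.9 / (16.0992 × 10⁻⁵) = 663,616,205
N ≈ √663,616,205 ≈ 25,760.7

N₂ ≈ 25760 RPM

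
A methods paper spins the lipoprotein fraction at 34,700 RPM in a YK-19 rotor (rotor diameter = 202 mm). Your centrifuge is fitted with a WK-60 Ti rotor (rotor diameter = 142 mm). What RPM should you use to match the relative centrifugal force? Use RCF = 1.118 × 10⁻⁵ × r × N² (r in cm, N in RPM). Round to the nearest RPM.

41387 RPM

Original rotor: r = 202 mm / 2 = 101 mm = 10.1 cm
RCF_original = 1.118 × 10⁻⁵ × 10.1 × (34700)² = 1.118 × 10⁻⁵ × 10.1 × 1,204,090,000 ≈ 135,963.4 × g
Your rotor: r = 142 mm / 2 = 71 mm = 7.1 cm
135,963.4 = 1.118 × 10⁻⁵ × 7.1 × N²
N² = 135,963.4 / (7.9378 × 10⁻⁵) = 1,712,859,986
N ≈ √1,712,859,986 ≈ 41,386.7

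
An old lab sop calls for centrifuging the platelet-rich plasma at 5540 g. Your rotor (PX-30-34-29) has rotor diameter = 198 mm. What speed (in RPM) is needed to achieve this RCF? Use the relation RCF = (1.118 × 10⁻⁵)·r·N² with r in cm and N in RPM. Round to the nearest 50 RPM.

N ≈ 7050 RPM

r = 198 mm / 2 = 99 mm = 9.9 cm
5,540 = 1.118 × 10⁻⁵ × 9.9 × N²
N² = 5,540 / (11.0682 × 10⁻⁵) = 50,053,306
N ≈ √50,053,306 ≈ 7,074.8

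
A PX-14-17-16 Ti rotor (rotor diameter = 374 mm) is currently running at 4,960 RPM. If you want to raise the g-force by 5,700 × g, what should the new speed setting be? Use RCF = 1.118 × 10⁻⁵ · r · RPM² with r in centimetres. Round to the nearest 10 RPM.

≈ 7200 RPM

r = 374 mm / 2 = 187 mm = 18.7 cm
Current RCF = 1.118 × 10⁻⁵ × 18.7 × (4960)² = 1.118 × 10⁻⁵ × 18.7 × 24,601,600 ≈ 5,143.4 × g
Target RCF = 5,143.4 + 5,700 = 10,843.4 × g
N² = 10,843.4 / (20.9066 × 10⁻⁵) = 51,865,918
N ≈ √51,865,918 ≈ 7,201.8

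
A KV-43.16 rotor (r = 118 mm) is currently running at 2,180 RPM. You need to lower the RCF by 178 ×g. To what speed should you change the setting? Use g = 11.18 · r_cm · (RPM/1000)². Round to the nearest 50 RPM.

1850 RPM

r = 118 mm = 11.8 cm
Current RCF = 11.18 × 11.8 × (2.18)² = 11.18 × 11.8 × 4.7524 ≈ 627 × g
Target RCF = 627 − 178 = 449 × g
(N/1000)² = 449 / 131.924 = 3.403475
N = 1000 × √3.403475 ≈ 1,844.9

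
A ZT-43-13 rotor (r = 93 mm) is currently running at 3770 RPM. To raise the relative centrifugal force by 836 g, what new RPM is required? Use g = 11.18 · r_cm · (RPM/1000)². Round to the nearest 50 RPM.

r = 93 mm = 9.3 cm
Current RCF = 11.18 × 9.3 × (3.77)² = 11.18 × 9.3 × 14.2129 ≈ 1,477.8 × g
Target RCF = 1,477.8 + 836 = 2,313.8 × g
(N/1000)² = 2,313.8 / 103.974 = 22.25364
N = 1000 × √22.25364 ≈ 4,717.4

N₂ ≈ 4700 RPM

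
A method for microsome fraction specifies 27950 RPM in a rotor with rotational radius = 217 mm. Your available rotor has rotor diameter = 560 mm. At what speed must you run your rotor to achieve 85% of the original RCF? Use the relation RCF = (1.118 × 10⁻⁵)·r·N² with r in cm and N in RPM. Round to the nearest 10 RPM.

≈ 22690 RPM

Original rotor: r = 217 mm = 21.7 cm
RCF_original = 1.118 × 10⁻⁵ × 21.7 × (27950)² = 1.118 × 10⁻⁵ × 21.7 × 781,202,500 ≈ 189,524.4 × g
Target RCF = 0.85 × 189,524.4 ≈ 161,095.7 × g
Your rotor: r = 560 mm / 2 = 280 mm = 28 cm
161,095.7 = 1.118 × 10⁻⁵ × 28 × N²
N² = 161,095.7 / (31.304 × 10⁻⁵) = 514,616,982
N ≈ √514,616,982 ≈ 22,685.2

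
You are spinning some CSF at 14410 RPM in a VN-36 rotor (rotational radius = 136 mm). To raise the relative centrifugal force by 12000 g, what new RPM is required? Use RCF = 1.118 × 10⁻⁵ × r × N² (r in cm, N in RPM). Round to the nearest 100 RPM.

r = 136 mm = 13.6 cm
Current RCF = 1.118 × 10⁻⁵ × 13.6 × (14410)² = 1.118 × 10⁻⁵ × 13.6 × 207,648,100 ≈ 31,572.5 × g
Target RCF = 31,572.5 + 12,000 = 43,572.5 × g
N² = 43,572.5 / (15.2048 × 10⁻⁵) = 286,570,688
N ≈ √286,570,688 ≈ 16,928.4

16900 RPM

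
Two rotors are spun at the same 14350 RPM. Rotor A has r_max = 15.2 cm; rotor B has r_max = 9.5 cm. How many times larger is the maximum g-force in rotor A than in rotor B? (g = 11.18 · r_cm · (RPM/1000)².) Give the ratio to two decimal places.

1.60

At fixed N, RCF ∝ r, so RCF_A/RCF_B = r_A/r_B = 15.2 / 9.5 = 1.6000.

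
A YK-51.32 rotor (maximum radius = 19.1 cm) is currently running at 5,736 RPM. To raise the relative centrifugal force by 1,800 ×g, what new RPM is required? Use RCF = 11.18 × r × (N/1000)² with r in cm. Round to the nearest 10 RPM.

Current RCF = 11.18 × 19.1 × (5.736)² = 11.18 × 19.1 × 32.901696 ≈ 7,025.8 × g
Target RCF = 7,025.8 + 1,800 = 8,825.8 × g
(N/1000)² = 8,825.8 / 213.538 = 41.33129
N = 1000 × √41.33129 ≈ 6,428.9

6430 RPM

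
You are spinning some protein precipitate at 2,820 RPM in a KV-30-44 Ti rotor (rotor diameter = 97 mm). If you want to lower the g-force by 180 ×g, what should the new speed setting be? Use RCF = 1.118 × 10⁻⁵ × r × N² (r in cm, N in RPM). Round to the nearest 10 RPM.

2150 RPM

r = 97 mm / 2 = 48.5 mm = 4.85 cm
Current RCF = 1.118 × 10⁻⁵ × 4.85 × (2820)² = 1.118 × 10⁻⁵ × 4.85 × 7,952,400 ≈ 431.2 × g
Target RCF = 431.2 − 180 = 251.2 × g
N² = 251.2 / (5.4223 × 10⁻⁵) = 4,632,720
N ≈ √4,632,720 ≈ 2,152.4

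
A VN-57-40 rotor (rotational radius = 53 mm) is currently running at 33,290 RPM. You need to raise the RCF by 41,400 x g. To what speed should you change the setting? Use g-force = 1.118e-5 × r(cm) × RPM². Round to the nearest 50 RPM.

r = 53 mm = 5.3 cm
Current RCF = 1.118 × 10⁻⁵ × 5.3 × (33290)² = 1.118 × 10⁻⁵ × 5.3 × 1,108,224,100 ≈ 65,666.7 × g
Target RCF = 65,666.7 + 41,400 = 107,066.7 × g
N² = 107,066.7 / (5.9254 × 10⁻⁵) = 1,806,910,926
N ≈ √1,806,910,926 ≈ 42,507.8

42500 RPM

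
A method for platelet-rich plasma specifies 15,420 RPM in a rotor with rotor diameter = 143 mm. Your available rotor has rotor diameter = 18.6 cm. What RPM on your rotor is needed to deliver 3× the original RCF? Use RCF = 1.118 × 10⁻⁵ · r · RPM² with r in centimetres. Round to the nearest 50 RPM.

Original rotor: r = 143 mm / 2 = 71.5 mm = 7.15 cm
RCF = 1.118 × 10⁻⁵ × r × N²
RCF_original = 1.118 × 10⁻⁵ × 7.15 × (15420)² = 1.118 × 10⁻⁵ × 7.15 × 237,776,400 ≈ 19,007.1 × g
Target RCF = 3 × 19,007.1 ≈ 57,021.3 × g
Your rotor: r = 18.6 / 2 = 9.3 cm
57,021.3 = 1.118 × 10⁻⁵ × 9.3 × N²
N² = 57,021.3 / (10.3974 × 10⁻⁵) = 548,418,835
N ≈ √548,418,835 ≈ 23,418.3

≈ 23400 RPM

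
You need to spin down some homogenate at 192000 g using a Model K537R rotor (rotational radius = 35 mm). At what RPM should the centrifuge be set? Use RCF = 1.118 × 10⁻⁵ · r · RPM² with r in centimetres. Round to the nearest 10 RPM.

N ≈ 70050 RPM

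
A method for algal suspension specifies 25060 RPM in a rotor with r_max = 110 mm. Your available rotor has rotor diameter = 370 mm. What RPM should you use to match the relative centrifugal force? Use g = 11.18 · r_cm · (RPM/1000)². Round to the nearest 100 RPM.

≈ 19300 RPM

Original rotor: r = 110 mm = 11.0 cm
RCF = 11.18 × r × (N/1000)²
RCF_original = 11.18 × 11 × (25.06)² = 11.18 × 11 × 628.0036 ≈ 77,231.9 × g
Your rotor: r = 370 mm / 2 = 185 mm = 18.5 cm
77,231.9 = 11.18 × 18.5 × (N/1000)²
(N/1000)² = 77,231.9 / 206.83 = 373.4076
N = 1000 × √373.4076 ≈ 19,323.8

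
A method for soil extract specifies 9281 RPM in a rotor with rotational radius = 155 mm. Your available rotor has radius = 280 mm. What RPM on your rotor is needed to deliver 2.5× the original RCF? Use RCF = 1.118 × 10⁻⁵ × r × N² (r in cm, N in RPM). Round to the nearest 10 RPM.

Original rotor: r = 155 mm = 15.5 cm
RCF_original = 1.118 × 10⁻⁵ × 15.5 × (9281)² = 1.118 × 10⁻⁵ × 15.5 × 86,136,961 ≈ 14,926.7 × g
Target RCF = 2.5 × 14,926.7 ≈ 37,316.8 × g
Your rotor: r = 280 mm = 28.0 cm
37,316.8 = 1.118 × 10⁻⁵ × 28 × N²
N² = 37,316.8 / (31.304 × 10⁻⁵) = 119,207,769
N ≈ √119,207,769 ≈ 10,918.2

≈ 10920 RPM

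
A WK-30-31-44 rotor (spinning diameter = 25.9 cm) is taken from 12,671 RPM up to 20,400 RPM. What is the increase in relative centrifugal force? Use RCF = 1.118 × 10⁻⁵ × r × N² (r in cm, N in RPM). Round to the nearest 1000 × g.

r = 25.9 / 2 = 12.95 cm
RCF₁ = 1.118 × 10⁻⁵ × 12.95 × (12671)² = 1.118 × 10⁻⁵ × 12.95 × 160,554,241 ≈ 23,245.2 × g
RCF₂ = 1.118 × 10⁻⁵ × 12.95 × (20400)² = 1.118 × 10⁻⁵ × 12.95 × 416,160,000 ≈ 60,252.1 × g
Increase = 60,252.1 − 23,245.2 = 37,006.9

≈ 37000 g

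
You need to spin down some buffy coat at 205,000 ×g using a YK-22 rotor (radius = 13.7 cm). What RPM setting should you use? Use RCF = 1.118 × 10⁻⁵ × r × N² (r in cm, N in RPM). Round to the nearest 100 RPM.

205,000 = 1.118 × 10⁻⁵ × 13.7 × N²
N² = 205,000 / (15.3166 × 10⁻⁵) = 1,338,417,142
N ≈ √1,338,417,142 ≈ 36,584.4

36600 RPM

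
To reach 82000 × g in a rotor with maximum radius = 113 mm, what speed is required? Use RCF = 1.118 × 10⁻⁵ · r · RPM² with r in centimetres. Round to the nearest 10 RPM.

N ≈ 25480 RPM

r = 113 mm = 11.3 cm
82,000 = 1.118 × 10⁻⁵ × 11.3 × N²
N² = 82,000 / (12.6334 × 10⁻⁵) = 649,073,092
N ≈ √649,073,092 ≈ 25,476.9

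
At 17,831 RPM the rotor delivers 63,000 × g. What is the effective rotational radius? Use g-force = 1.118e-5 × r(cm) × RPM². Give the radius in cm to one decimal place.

17.7 cm

RCF = 1.118 × 10⁻⁵ × r × N²
63000 = 1.118 × 10⁻⁵ × r × (17831)²
r = 63000 / (1.118 × 10⁻⁵ × 317,944,561) = 63000 / 3554.62 ≈ 17.723 cm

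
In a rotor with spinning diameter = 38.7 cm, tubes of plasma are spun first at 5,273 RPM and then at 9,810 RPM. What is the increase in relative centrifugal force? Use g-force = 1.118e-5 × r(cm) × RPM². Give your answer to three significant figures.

14800 × g

r = 38.7 / 2 = 19.35 cm
RCF₁ = 1.118 × 10⁻⁵ × 19.35 × (5273)² = 1.118 × 10⁻⁵ × 19.35 × 27,804,529 ≈ 6,015 × g
RCF₂ = 1.118 × 10⁻⁵ × 19.35 × (9810)² = 1.118 × 10⁻⁵ × 19.35 × 96,236,100 ≈ 20,819 × g
Increase = 20,819 − 6,015 = 14,804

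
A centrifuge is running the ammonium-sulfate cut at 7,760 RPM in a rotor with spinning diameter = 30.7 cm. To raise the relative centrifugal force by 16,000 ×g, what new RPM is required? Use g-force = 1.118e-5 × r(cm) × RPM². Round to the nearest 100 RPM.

≈ 12400 RPM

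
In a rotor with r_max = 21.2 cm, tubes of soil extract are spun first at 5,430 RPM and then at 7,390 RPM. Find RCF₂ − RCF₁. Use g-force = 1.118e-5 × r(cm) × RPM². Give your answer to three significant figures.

≈ 5960 ×g

RCF₁ = 1.118 × 10⁻⁵ × 21.2 × (5430)² = 1.118 × 10⁻⁵ × 21.2 × 29,484,900 ≈ 6,988.4 × g
RCF₂ = 1.118 × 10⁻⁵ × 21.2 × (7390)² = 1.118 × 10⁻⁵ × 21.2 × 54,612,100 ≈ 12,943.9 × g
Increase = 12,943.9 − 6,988.4 = 5,955.5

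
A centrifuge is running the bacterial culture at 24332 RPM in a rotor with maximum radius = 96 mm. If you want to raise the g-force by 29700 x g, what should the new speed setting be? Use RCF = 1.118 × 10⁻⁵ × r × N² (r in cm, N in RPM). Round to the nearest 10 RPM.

r = 96 mm = 9.6 cm
Current RCF = 1.118 × 10⁻⁵ × 9.6 × (24332)² = 1.118 × 10⁻⁵ × 9.6 × 592,046,224 ≈ 63,543.1 × g
Target RCF = 63,543.1 + 29,700 = 93,243.1 × g
N² = 93,243.1 / (10.7328 × 10⁻⁵) = 868,767,703
N ≈ √868,767,703 ≈ 29,474.9

≈ 29470 RPM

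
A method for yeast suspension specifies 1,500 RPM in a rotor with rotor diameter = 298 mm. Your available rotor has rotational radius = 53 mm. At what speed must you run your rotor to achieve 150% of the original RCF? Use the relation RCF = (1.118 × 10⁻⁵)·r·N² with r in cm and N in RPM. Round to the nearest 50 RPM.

Original rotor: r = 298 mm / 2 = 149 mm = 14.9 cm
RCF_original = 1.118 × 10⁻⁵ × 14.9 × (1500)² = 1.118 × 10⁻⁵ × 14.9 × 2,250,000 ≈ 374.8 × g
Target RCF = 1.5 × 374.8 ≈ 562.2 × g
Your rotor: r = 53 mm = 5.3 cm
562.2 = 1.118 × 10⁻⁵ × 5.3 × N²
N² = 562.2 / (5.9254 × 10⁻⁵) = 9,487,967
N ≈ √9,487,967 ≈ 3,080.3

≈ 3100 RPM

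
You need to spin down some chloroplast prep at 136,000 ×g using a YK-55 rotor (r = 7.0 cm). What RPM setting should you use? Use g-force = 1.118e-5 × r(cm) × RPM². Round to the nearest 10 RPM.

N ≈ 41690 RPM

136,000 = 1.118 × 10⁻⁵ × 7 × N²
N² = 136,000 / (7.826 × 10⁻⁵) = 1,737,797,087
N ≈ √1,737,797,087 ≈ 41,686.9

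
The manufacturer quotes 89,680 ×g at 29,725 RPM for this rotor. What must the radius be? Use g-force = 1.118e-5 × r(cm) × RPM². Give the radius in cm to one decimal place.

9.1 cm

RCF = 1.118 × 10⁻⁵ × r × N²
89680 = 1.118 × 10⁻⁵ × r × (29725)²
r = 89680 / (1.118 × 10⁻⁵ × 883,575,625) = 89680 / 9878.375 ≈ 9.078 cm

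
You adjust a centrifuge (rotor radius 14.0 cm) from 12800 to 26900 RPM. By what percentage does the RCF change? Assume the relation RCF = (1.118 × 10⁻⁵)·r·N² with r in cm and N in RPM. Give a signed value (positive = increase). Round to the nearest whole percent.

RCF ∝ N², so the ratio is (26900/12800)² = (2.101562)² = 4.4166.
Change = 4.4166 − 1 = +3.4166 → +341.7%.

+342%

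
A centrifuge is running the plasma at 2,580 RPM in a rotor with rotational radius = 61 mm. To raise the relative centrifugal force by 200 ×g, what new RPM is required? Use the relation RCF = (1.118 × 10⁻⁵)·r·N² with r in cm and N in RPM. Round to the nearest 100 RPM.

r = 61 mm = 6.1 cm
Current RCF = 1.118 × 10⁻⁵ × 6.1 × (2580)² = 1.118 × 10⁻⁵ × 6.1 × 6,656,400 ≈ 454 × g
Target RCF = 454 + 200 = 654 × g
N² = 654 / (6.8198 × 10⁻⁵) = 9,589,724
N ≈ √9,589,724 ≈ 3,096.7

3100 RPM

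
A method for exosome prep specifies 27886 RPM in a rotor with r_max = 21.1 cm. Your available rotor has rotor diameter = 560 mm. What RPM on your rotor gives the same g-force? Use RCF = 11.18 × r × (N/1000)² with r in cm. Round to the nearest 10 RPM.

RCF_original = 11.18 × 21.1 × (27.886)² = 11.18 × 21.1 × 777.628996 ≈ 183,441.1 × g
Your rotor: r = 560 mm / 2 = 280 mm = 28 cm
183,441.1 = 11.18 × 28 × (N/1000)²
(N/1000)² = 183,441.1 / 313.04 = 585.9989
N = 1000 × √585.9989 ≈ 24,207.4

≈ 24210 RPM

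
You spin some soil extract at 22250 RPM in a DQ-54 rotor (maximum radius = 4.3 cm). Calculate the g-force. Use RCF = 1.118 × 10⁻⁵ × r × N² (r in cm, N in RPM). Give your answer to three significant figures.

23800 ×g

RCF = 1.118 × 10⁻⁵ × 4.3 × (22250)² = 1.118 × 10⁻⁵ × 4.3 × 495,062,500 ≈ 23,799.6 × g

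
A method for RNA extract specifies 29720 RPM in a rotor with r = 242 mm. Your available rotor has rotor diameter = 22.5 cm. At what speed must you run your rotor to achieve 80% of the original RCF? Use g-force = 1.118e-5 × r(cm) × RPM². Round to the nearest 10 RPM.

≈ 38990 RPM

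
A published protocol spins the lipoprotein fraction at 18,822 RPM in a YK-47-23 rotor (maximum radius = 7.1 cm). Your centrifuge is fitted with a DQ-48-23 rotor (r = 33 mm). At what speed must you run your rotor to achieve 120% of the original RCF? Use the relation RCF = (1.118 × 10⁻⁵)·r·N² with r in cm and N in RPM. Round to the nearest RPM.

RCF_original = 1.118 × 10⁻⁵ × 7.1 × (18822)² = 1.118 × 10⁻⁵ × 7.1 × 354,267,684 ≈ 28,121.1 × g
Target RCF = 1.2 × 28,121.1 ≈ 33,745.3 × g
Your rotor: r = 33 mm = 3.3 cm
33,745.3 = 1.118 × 10⁻⁵ × 3.3 × N²
N² = 33,745.3 / (3.6894 × 10⁻⁵) = 914,655,500
N ≈ √914,655,500 ≈ 30,243.3

30243 RPM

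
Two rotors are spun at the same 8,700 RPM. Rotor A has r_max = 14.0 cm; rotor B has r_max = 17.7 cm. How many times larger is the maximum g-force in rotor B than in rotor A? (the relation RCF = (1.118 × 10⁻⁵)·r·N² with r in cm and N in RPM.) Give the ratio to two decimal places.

1.26

At fixed N, RCF ∝ r, so RCF_B/RCF_A = r_B/r_A = 17.7 / 14.0 = 1.2643.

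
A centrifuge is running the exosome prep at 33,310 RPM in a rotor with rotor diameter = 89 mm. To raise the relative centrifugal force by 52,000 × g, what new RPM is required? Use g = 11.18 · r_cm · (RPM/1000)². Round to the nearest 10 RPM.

N₂ ≈ 46420 RPM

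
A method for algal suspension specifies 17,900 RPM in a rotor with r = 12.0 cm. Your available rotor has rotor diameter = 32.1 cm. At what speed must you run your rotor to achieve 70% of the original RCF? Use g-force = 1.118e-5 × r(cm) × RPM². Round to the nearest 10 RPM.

≈ 12950 RPM

RCF = 1.118 × 10⁻⁵ × r × N²
RCF_original = 1.118 × 10⁻⁵ × 12 × (17900)² = 1.118 × 10⁻⁵ × 12 × 320,410,000 ≈ 42,986.2 × g
Target RCF = 0.7 × 42,986.2 ≈ 30,090.3 × g
Your rotor: r = 32.1 / 2 = 16.05 cm
30,090.3 = 1.118 × 10⁻⁵ × 16.05 × N²
N² = 30,090.3 / (17.9439 × 10⁻⁵) = 167,690,970
N ≈ √167,690,970 ≈ 12,949.6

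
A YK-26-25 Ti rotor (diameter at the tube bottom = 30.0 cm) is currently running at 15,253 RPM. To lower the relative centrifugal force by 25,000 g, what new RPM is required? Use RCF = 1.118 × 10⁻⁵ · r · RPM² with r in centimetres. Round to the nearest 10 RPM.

r = 30.0 / 2 = 15 cm
Current RCF = 1.118 × 10⁻⁵ × 15 × (15253)² = 1.118 × 10⁻⁵ × 15 × 232,654,009 ≈ 39,016.1 × g
Target RCF = 39,016.1 − 25,000 = 14,016.1 × g
N² = 14,016.1 / (16.77 × 10⁻⁵) = 83,578,414
N ≈ √83,578,414 ≈ 9,142.1

N₂ ≈ 9140 RPM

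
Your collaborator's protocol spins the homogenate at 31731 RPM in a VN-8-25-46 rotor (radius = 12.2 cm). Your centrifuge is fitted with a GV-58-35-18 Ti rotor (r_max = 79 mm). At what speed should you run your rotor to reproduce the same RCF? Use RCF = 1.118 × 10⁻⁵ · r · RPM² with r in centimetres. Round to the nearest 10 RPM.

RCF_original = 1.118 × 10⁻⁵ × 12.2 × (31731)² = 1.118 × 10⁻⁵ × 12.2 × 1,006,856,361 ≈ 137,331.2 × g
Your rotor: r = 79 mm = 7.9 cm
137,331.2 = 1.118 × 10⁻⁵ × 7.9 × N²
N² = 137,331.2 / (8.8322 × 10⁻⁵) = 1,554,892,326
N ≈ √1,554,892,326 ≈ 39,432.1

≈ 39430 RPM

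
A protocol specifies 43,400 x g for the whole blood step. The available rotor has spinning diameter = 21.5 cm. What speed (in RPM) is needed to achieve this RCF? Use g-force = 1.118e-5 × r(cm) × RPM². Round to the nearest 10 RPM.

r = 21.5 / 2 = 10.75 cm
43,400 = 1.118 × 10⁻⁵ × 10.75 × N²
N² = 43,400 / (12.0185 × 10⁻⁵) = 361,109,955
N ≈ √361,109,955 ≈ 19,002.9

N ≈ 19000 RPM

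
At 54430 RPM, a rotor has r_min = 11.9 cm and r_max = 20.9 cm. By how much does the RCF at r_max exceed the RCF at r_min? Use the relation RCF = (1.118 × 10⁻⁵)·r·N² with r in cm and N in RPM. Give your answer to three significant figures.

ΔRCF ≈ 298000 × g

ΔRCF = 1.118 × 10⁻⁵ × (r_max − r_min) × N² = 1.118 × 10⁻⁵ × 9.0 × 2,962,624,900 ≈ 298,099.3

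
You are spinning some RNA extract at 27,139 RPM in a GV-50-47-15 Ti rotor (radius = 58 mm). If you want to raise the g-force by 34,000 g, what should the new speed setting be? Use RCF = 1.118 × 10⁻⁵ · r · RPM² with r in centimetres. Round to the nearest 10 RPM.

r = 58 mm = 5.8 cm
Current RCF = 1.118 × 10⁻⁵ × 5.8 × (27139)² = 1.118 × 10⁻⁵ × 5.8 × 736,525,321 ≈ 47,759.2 × g
Target RCF = 47,759.2 + 34,000 = 81,759.2 × g
N² = 81,759.2 / (6.4844 × 10⁻⁵) = 1,260,859,910
N ≈ √1,260,859,910 ≈ 35,508.6

N₂ ≈ 35510 RPM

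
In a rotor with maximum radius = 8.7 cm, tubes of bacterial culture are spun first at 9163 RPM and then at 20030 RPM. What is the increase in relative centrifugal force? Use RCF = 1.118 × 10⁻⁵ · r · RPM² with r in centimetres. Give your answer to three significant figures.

RCF₁ = 1.118 × 10⁻⁵ × 8.7 × (9163)² = 1.118 × 10⁻⁵ × 8.7 × 83,960,569 ≈ 8,166.5 × g
RCF₂ = 1.118 × 10⁻⁵ × 8.7 × (20030)² = 1.118 × 10⁻⁵ × 8.7 × 401,200,900 ≈ 39,023.2 × g
Increase = 39,023.2 − 8,166.5 = 30,856.7

30900 × g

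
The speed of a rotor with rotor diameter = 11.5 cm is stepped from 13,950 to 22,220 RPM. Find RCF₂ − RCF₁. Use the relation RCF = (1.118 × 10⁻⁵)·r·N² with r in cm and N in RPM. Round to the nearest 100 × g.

≈ 19200 × g

r = 11.5 / 2 = 5.75 cm
RCF₁ = 1.118 × 10⁻⁵ × 5.75 × (13950)² = 1.118 × 10⁻⁵ × 5.75 × 194,602,500 ≈ 12,510 × g
RCF₂ = 1.118 × 10⁻⁵ × 5.75 × (22220)² = 1.118 × 10⁻⁵ × 5.75 × 493,728,400 ≈ 31,739.3 × g
Increase = 31,739.3 − 12,510 = 19,229.3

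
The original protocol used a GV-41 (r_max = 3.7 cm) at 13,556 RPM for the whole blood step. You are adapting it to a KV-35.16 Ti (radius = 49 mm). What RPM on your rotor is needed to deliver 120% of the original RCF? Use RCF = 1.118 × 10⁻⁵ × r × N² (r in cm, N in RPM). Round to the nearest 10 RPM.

RCF_original = 1.118 × 10⁻⁵ × 3.7 × (13556)² = 1.118 × 10⁻⁵ × 3.7 × 183,765,136 ≈ 7,601.6 × g
Target RCF = 1.2 × 7,601.6 ≈ 9,121.9 × g
Your rotor: r = 49 mm = 4.9 cm
9,121.9 = 1.118 × 10⁻⁵ × 4.9 × N²
N² = 9,121.9 / (5.4782 × 10⁻⁵) = 166,512,723
N ≈ √166,512,723 ≈ 12,904.0

≈ 12900 RPM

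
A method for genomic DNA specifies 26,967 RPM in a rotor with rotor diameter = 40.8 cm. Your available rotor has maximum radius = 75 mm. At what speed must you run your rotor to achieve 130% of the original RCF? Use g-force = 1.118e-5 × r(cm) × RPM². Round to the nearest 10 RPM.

≈ 50710 RPM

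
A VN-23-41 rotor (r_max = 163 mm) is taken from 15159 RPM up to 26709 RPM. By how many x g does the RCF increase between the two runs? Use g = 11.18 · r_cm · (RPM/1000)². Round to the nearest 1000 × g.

r = 163 mm = 16.3 cm
RCF₁ = 11.18 × 16.3 × (15.159)² = 11.18 × 16.3 × 229.795281 ≈ 41,876.5 × g
RCF₂ = 11.18 × 16.3 × (26.709)² = 11.18 × 16.3 × 713.370681 ≈ 130,000.4 × g
Increase = 130,000.4 − 41,876.5 = 88,123.9

≈ 88000 x g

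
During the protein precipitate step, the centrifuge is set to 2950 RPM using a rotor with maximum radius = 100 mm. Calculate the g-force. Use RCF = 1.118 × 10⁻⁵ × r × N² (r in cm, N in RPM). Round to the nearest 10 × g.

r = 100 mm = 10.0 cm
RCF = 1.118 × 10⁻⁵ × r × N²
RCF = 1.118 × 10⁻⁵ × 10 × (2950)² = 1.118 × 10⁻⁵ × 10 × 8,702,500 ≈ 972.9 × g

RCF ≈ 970 × g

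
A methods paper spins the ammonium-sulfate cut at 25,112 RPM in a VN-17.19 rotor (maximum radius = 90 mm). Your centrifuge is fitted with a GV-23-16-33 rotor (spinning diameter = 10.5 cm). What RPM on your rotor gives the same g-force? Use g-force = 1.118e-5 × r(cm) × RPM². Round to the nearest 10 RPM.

32880 RPM

Original rotor: r = 90 mm = 9.0 cm
RCF_original = 1.118 × 10⁻⁵ × 9 × (25112)² = 1.118 × 10⁻⁵ × 9 × 630,612,544 ≈ 63,452.2 × g
Your rotor: r = 10.5 / 2 = 5.25 cm
63,452.2 = 1.118 × 10⁻⁵ × 5.25 × N²
N² = 63,452.2 / (5.8695 × 10⁻⁵) = 1,081,049,493
N ≈ √1,081,049,493 ≈ 32,879.3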